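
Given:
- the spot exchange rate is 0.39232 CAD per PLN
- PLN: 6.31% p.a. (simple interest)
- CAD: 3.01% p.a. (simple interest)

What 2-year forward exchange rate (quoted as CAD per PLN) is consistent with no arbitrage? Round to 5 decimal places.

0.36933

T = 2 years.
CAD growth factor: 1 + 0.0301×2 = 1.060200.
Growth of 1 PLN over T: 1 + 0.0631×2 = 1.126200.
CIP: F = S · (grow CAD)/(grow PLN) = 0.39232 × 1.060200/1.126200 = 0.3693284 CAD per PLN.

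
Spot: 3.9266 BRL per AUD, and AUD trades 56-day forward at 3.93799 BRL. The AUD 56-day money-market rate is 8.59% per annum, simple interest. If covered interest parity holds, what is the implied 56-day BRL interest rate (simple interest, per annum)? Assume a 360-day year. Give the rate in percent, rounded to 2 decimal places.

T = 56/360 years.
CIP gives F = S · g_BRL/g_AUD, so g_BRL/g_AUD = 3.93799/3.9266 = 1.0029007.
AUD growth factor: 1 + 0.0859×56/360 = 1.0133622.
So the BRL growth factor = 1.0163017.
(1.0163017 − 1)/T = 0.104797, i.e. 10.48%.

10.48%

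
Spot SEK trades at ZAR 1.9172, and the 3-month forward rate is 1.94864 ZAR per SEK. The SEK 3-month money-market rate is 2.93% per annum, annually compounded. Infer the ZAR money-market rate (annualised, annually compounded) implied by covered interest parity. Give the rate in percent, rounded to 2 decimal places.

9.85%

T = 3/12 years.
F/S = 1.94864/1.9172 = 1.0163989 = (growth of ZAR) / (growth of SEK).
SEK growth factor: (1 + 0.0293)^(3/12) = 1.0072459.
That pins the ZAR growth at 1.0237636.
Annualise: 1.0237636^(12/3) − 1 = 0.098497 = 9.85%.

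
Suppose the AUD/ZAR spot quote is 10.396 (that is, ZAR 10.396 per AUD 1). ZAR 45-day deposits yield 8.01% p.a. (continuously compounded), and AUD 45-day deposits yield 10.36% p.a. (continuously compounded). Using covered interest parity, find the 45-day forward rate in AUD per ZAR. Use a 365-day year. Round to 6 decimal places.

0.096470

T = 45/365 years.
ZAR accumulates by e^(0.0801×45/365) = 1.0099243.
AUD accumulates by e^(0.1036×45/365) = 1.0128545.
So F = 10.396 × 1.0099243 / 1.0128545 = 10.36592 (ZAR/AUD).
Quoted the other way: 1/10.36592 = 0.096470 AUD per ZAR.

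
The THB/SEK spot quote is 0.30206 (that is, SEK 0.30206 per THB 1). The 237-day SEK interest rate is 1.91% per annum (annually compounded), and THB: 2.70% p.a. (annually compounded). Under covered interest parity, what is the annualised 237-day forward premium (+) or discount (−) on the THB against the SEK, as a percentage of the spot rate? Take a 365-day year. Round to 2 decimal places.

-0.77%

T = 237/365 years.
CIP forward (SEK per THB) = 0.30206 × 1.0123607/1.0174495 = 0.30054924.
Annualised premium = (F − S)/S × (1/T) = (0.30054924 − 0.30206)/0.30206 ÷ (237/365) = -0.77%.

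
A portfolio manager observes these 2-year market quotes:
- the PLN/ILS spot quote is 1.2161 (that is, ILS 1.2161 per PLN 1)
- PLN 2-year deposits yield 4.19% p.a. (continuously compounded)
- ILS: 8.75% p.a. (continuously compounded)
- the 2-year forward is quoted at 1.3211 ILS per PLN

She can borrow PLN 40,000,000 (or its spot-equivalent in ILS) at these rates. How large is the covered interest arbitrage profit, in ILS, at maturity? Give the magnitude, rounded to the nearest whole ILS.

ILS 483,813

T = 2 years.
Invest the PLN and cover forward: 40,000,000 × 1.0874113898 × 1.3211 = ILS 57,463,167.48.
Convert at spot and invest in ILS: 40,000,000 × 1.2161 × 1.1912462166 = ILS 57,946,980.96.
The quoted forward undervalues PLN, so borrow PLN, convert to ILS at spot, deposit the ILS at 8.75%, and buy PLN forward at 1.3211 to cover the loan.
Arbitrage profit = |57,463,167.48 − 57,946,980.96| = ILS 483,813.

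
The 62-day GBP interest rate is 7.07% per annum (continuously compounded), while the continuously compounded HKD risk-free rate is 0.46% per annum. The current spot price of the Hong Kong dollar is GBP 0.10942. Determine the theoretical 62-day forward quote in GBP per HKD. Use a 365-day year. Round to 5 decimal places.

0.11066

T = 62/365 years.
GBP accumulates by e^(0.0707×62/365) = 1.0120817.
HKD accumulates by e^(0.0046×62/365) = 1.0007817.
So F = 0.10942 × 1.0120817 / 1.0007817 = 0.1106555 (GBP/HKD).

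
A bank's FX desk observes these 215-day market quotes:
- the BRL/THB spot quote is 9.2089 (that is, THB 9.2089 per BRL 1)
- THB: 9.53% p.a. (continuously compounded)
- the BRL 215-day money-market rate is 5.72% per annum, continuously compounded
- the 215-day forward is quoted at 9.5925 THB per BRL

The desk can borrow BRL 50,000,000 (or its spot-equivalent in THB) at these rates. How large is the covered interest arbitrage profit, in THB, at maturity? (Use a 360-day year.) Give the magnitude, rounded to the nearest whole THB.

THB 8,881,116

T = 215/360 years.
Keep in BRL, deliver into the forward: 50,000,000·1.03475130323·9.5925 = THB 496,292,593.81.
Swap to THB now, deposit: 50,000,000·9.2089·1.05856612252 = THB 487,411,478.28.
The quoted forward overvalues BRL, so borrow THB, buy BRL at spot, deposit the BRL at 5.72%, and sell the proceeds forward at 9.5925.
The gap between the two covered legs is THB 8,881,116.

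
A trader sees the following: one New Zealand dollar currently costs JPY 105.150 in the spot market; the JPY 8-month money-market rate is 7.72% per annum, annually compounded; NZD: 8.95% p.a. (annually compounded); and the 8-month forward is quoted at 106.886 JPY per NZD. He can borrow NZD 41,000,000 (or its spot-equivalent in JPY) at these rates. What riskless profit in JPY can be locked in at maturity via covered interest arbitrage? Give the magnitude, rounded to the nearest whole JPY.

JPY 109,782,481

T = 8/12 years.
Invest the NZD and cover forward: 41,000,000 × 1.058810297477 × 106.886 = JPY 4,640,051,895.70.
Convert at spot and invest in JPY: 41,000,000 × 105.150 × 1.050826209879 = JPY 4,530,269,414.72.
The quoted forward overvalues NZD, so borrow JPY, buy NZD at spot, deposit the NZD at 8.95%, and sell the proceeds forward at 106.886.
Arbitrage profit = |4,640,051,895.70 − 4,530,269,414.72| = JPY 109,782,481.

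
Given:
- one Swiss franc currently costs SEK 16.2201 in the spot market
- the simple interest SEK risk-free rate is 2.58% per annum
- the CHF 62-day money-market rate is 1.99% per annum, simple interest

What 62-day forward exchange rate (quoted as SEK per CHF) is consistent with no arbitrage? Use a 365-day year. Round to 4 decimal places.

T = 62/365 years.
SEK accumulates by 1 + 0.0258×62/365 = 1.00438247.
Growth of 1 CHF over T: 1 + 0.0199×62/365 = 1.00338027.
So F = 16.2201 × 1.00438247 / 1.00338027 = 16.236301 (SEK/CHF).

16.2363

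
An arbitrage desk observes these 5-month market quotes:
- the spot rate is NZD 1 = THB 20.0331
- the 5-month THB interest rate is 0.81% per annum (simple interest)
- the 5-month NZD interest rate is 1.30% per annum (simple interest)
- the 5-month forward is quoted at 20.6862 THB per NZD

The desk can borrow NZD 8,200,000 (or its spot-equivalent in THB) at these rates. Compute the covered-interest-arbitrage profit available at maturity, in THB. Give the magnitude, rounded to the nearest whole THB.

THB 5,719,816

T = 5/12 years.
Keep in NZD, deliver into the forward: 8,200,000·1.00541666667·20.6862 = THB 170,545,652.05.
Swap to THB now, deposit: 8,200,000·20.0331·1.003375 = THB 164,825,836.04.
The quoted forward overvalues NZD, so borrow THB, buy NZD at spot, deposit the NZD at 1.30%, and sell the proceeds forward at 20.6862.
Profit = 170,545,652.05 − 164,825,836.04 = THB 5,719,816.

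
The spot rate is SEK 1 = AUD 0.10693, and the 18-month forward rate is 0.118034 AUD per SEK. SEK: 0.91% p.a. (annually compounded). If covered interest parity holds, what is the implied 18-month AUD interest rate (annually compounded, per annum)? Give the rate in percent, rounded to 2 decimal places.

T = 18/12 years.
CIP gives F = S · g_AUD/g_SEK, so g_AUD/g_SEK = 0.118034/0.10693 = 1.1038436.
SEK growth factor: (1 + 0.0091)^(18/12) = 1.013681.
Hence g_AUD = 1.1189453.
Annualise: 1.1189453^(12/18) − 1 = 0.077803 = 7.78%.

7.78%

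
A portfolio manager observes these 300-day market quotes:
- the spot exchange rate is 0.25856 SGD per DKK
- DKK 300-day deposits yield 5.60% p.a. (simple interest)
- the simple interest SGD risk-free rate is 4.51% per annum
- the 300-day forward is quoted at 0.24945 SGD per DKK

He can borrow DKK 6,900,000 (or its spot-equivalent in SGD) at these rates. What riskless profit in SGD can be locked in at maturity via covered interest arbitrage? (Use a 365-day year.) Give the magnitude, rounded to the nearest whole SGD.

T = 300/365 years.
Invest the DKK and cover forward: 6,900,000 × 1.046027397 × 0.24945 = SGD 1,800,427.59.
Convert at spot and invest in SGD: 6,900,000 × 0.25856 × 1.037068493 = SGD 1,850,196.56.
The quoted forward undervalues DKK, so borrow DKK, convert to SGD at spot, deposit the SGD at 4.51%, and buy DKK forward at 0.24945 to cover the loan.
Profit = 1,850,196.56 − 1,800,427.59 = SGD 49,769.

SGD 49,769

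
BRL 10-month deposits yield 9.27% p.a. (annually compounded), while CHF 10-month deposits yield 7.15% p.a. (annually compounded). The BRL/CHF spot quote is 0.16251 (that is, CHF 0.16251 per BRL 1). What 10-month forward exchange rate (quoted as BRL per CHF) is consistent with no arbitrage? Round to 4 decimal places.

6.2548

T = 10/12 years.
CHF accumulates by (1 + 0.0715)^(10/12) = 1.0592378.
BRL growth factor: (1 + 0.0927)^(10/12) = 1.0766737.
CIP: F = S · (grow CHF)/(grow BRL) = 0.16251 × 1.0592378/1.0766737 = 0.1598783 CHF per BRL.
Quoted the other way: 1/0.1598783 = 6.2548 BRL per CHF.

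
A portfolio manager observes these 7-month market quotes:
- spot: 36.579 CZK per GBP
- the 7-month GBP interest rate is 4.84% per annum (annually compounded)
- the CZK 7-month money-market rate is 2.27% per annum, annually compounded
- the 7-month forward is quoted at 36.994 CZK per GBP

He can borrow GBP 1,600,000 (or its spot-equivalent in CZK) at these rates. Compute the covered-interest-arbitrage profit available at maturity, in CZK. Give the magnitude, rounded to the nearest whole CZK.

CZK 1,547,305

T = 7/12 years.
Route A — deposit GBP, sell forward: 1,600,000 × 1.0279549697 × 36.994 = CZK 60,845,065.84.
Route B — convert at spot, deposit CZK: 1,600,000 × 36.579 × 1.0131797068 = CZK 59,297,760.79.
The quoted forward overvalues GBP, so borrow CZK, buy GBP at spot, deposit the GBP at 4.84%, and sell the proceeds forward at 36.994.
The gap between the two covered legs is CZK 1,547,305.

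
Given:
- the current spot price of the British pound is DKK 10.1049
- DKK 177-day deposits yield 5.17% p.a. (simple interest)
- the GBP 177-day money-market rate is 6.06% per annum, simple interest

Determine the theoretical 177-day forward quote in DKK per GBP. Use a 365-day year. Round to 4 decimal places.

10.0625

T = 177/365 years.
DKK accumulates by 1 + 0.0517×177/365 = 1.02507096.
GBP growth factor: 1 + 0.0606×177/365 = 1.02938685.
Forward (DKK per GBP) = 10.1049 × 1.02507096 / 1.02938685 = 10.062533.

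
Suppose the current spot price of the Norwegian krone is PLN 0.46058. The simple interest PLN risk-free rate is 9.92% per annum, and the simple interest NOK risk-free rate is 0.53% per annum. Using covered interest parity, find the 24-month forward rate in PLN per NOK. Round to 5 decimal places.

T = 2 years.
Growth of 1 PLN over T: 1 + 0.0992×2 = 1.198400.
NOK accumulates by 1 + 0.0053×2 = 1.010600.
Forward (PLN per NOK) = 0.46058 × 1.198400 / 1.010600 = 0.5461697.

0.54617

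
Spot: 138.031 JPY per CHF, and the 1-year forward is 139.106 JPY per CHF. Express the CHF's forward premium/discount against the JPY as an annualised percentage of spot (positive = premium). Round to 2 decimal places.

+0.78%

T = 1 year.
(F − S)/S = (139.106 − 138.031)/138.031 = 0.0077881.
Annualise by dividing by T: 0.0077881 / 1 = 0.007788 → 0.78%.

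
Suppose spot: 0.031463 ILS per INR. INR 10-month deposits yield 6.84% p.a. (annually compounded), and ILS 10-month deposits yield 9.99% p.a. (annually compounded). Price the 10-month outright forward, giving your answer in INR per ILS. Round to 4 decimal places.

T = 10/12 years.
ILS accumulates by (1 + 0.0999)^(10/12) = 1.0825825.
INR growth factor: (1 + 0.0684)^(10/12) = 1.05668344.
So F = 0.031463 × 1.0825825 / 1.05668344 = 0.032234151 (ILS/INR).
Quoted the other way: 1/0.032234151 = 31.0230 INR per ILS.

31.0230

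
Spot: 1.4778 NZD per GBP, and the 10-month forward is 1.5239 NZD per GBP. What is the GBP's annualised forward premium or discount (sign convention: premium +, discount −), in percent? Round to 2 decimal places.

T = 10/12 years.
GBP trades forward at +3.11950% vs spot over the period.
Annualise by dividing by T: 0.0311950 / (10/12) = 0.037434 → 3.74%.

+3.74%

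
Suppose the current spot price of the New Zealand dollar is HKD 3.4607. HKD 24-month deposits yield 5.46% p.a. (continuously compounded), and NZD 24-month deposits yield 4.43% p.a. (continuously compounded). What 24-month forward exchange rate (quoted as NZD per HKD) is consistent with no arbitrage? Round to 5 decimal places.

T = 2 years.
HKD growth factor: e^(0.0546×2) = 1.1153854.
NZD growth factor: e^(0.0443×2) = 1.0926435.
Forward (HKD per NZD) = 3.4607 × 1.1153854 / 1.0926435 = 3.532730.
Invert for NZD per HKD: 1 / 3.532730 = 0.28307.

0.28307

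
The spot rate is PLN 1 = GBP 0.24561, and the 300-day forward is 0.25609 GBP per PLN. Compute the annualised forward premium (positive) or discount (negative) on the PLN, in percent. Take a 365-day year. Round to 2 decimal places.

+5.19%

T = 300/365 years.
(F − S)/S = (0.25609 − 0.24561)/0.24561 = 0.0426693.
Annualise by dividing by T: 0.0426693 / (300/365) = 0.051914 → 5.19%.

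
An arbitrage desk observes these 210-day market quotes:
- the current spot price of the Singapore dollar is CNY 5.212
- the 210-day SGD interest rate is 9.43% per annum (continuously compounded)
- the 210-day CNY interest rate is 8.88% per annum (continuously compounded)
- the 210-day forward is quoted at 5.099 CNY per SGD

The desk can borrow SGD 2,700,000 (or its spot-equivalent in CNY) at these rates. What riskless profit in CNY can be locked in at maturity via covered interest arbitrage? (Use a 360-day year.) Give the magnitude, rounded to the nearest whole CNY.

T = 210/360 years.
Route A — deposit SGD, sell forward: 2,700,000 × 1.0565494192 × 5.099 = CNY 14,545,832.82.
Route B — convert at spot, deposit CNY: 2,700,000 × 5.212 × 1.0531650884 = CNY 14,820,560.39.
The quoted forward undervalues SGD, so borrow SGD, convert to CNY at spot, deposit the CNY at 8.88%, and buy SGD forward at 5.099 to cover the loan.
The gap between the two covered legs is CNY 274,728.

CNY 274,728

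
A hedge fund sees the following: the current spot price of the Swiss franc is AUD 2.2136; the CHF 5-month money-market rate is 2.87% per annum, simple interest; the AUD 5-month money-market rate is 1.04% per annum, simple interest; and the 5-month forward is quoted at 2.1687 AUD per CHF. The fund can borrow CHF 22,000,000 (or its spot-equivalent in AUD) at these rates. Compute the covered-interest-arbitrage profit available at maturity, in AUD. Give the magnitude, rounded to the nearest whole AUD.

AUD 628,281

T = 5/12 years.
Keep in CHF, deliver into the forward: 22,000,000·1.0119583333·2.1687 = AUD 48,281,948.82.
Swap to AUD now, deposit: 22,000,000·2.2136·1.0043333333 = AUD 48,910,229.87.
The quoted forward undervalues CHF, so borrow CHF, convert to AUD at spot, deposit the AUD at 1.04%, and buy CHF forward at 2.1687 to cover the loan.
Profit = 48,910,229.87 − 48,281,948.82 = AUD 628,281.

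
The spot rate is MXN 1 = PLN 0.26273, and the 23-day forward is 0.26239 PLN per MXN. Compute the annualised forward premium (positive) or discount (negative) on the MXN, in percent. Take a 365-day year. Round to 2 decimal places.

-2.05%

T = 23/365 years.
(F − S)/S = (0.26239 − 0.26273)/0.26273 = -0.0012941.
×(1/T) gives -2.05% p.a.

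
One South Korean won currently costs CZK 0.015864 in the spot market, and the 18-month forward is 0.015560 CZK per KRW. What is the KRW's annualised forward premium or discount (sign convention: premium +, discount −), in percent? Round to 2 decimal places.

-1.28%

T = 18/12 years.
Period premium: (0.015560 − 0.015864)/0.015864 = -0.0191629.
Per annum: -0.0191629 / (18/12) = -0.012775 = -1.28%.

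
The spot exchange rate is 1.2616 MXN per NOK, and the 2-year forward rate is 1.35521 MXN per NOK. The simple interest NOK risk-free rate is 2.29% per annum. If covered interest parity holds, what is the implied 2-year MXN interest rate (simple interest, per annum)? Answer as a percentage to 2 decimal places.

T = 2 years.
CIP gives F = S · g_MXN/g_NOK, so g_MXN/g_NOK = 1.35521/1.2616 = 1.0741994.
The NOK side grows by 1 + 0.0229×2 = 1.045800.
That pins the MXN growth at 1.1233977.
(1.1233977 − 1)/T = 0.061699, i.e. 6.17%.

6.17%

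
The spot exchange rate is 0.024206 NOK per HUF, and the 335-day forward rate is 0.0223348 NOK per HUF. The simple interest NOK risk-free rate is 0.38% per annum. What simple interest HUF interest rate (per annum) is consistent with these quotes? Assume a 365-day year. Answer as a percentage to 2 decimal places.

9.54%

T = 335/365 years.
By CIP, F/S equals the NOK-to-HUF growth ratio: 0.0223348/0.024206 = 0.9226969.
The NOK side grows by 1 + 0.0038×335/365 = 1.0034877.
That pins the HUF growth at 1.0875594.
r = (1.0875594 − 1)/(335/365) = 0.095401 → 9.54%.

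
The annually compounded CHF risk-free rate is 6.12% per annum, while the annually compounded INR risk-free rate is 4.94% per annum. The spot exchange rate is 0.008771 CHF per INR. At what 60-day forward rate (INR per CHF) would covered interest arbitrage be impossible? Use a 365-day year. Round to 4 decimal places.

113.8027

T = 60/365 years.
CHF accumulates by (1 + 0.0612)^(60/365) = 1.009812268.
Growth of 1 INR over T: (1 + 0.0494)^(60/365) = 1.007957837.
Forward (CHF per INR) = 0.008771 × 1.009812268 / 1.007957837 = 0.00878713680.
Quoted the other way: 1/0.00878713680 = 113.8027 INR per CHF.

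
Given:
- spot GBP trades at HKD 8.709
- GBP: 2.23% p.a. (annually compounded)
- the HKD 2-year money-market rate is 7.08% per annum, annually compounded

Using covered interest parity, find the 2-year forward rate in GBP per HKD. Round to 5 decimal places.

T = 2 years.
Growth of 1 HKD over T: (1 + 0.0708)^2 = 1.1466126.
GBP growth factor: (1 + 0.0223)^2 = 1.0450973.
CIP: F = S · (grow HKD)/(grow GBP) = 8.709 × 1.1466126/1.0450973 = 9.554947 HKD per GBP.
Quoted the other way: 1/9.554947 = 0.10466 GBP per HKD.

0.10466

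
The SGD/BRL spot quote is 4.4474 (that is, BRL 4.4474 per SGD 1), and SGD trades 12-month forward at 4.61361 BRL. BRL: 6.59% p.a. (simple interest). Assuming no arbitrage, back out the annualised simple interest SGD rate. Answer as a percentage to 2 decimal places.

2.75%

T = 1 year.
CIP gives F = S · g_BRL/g_SGD, so g_BRL/g_SGD = 4.61361/4.4474 = 1.0373724.
BRL growth factor: 1 + 0.0659×1 = 1.065900.
That pins the SGD growth at 1.0274999.
r = (1.0274999 − 1)/1 = 0.027500 → 2.75%.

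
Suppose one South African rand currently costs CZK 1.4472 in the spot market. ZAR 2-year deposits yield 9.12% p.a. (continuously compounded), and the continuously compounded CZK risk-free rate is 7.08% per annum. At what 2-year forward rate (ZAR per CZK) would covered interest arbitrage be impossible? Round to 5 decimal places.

T = 2 years.
CZK growth factor: e^(0.0708×2) = 1.1521157.
ZAR growth factor: e^(0.0912×2) = 1.2000941.
Forward (CZK per ZAR) = 1.4472 × 1.1521157 / 1.2000941 = 1.389343.
Quoted the other way: 1/1.389343 = 0.71976 ZAR per CZK.

0.71976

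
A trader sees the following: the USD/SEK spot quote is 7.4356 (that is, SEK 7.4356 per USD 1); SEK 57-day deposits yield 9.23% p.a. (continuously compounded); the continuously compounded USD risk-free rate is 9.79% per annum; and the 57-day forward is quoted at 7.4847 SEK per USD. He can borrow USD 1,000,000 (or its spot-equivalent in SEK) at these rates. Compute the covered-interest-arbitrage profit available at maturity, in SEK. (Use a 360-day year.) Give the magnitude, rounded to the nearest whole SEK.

T = 57/360 years.
Invest the USD and cover forward: 1,000,000 × 1.015621594 × 7.4847 = SEK 7,601,622.94.
Convert at spot and invest in SEK: 1,000,000 × 7.4356 × 1.014721476 = SEK 7,545,063.01.
The quoted forward overvalues USD, so borrow SEK, buy USD at spot, deposit the USD at 9.79%, and sell the proceeds forward at 7.4847.
Profit = 7,601,622.94 − 7,545,063.01 = SEK 56,560.

SEK 56,560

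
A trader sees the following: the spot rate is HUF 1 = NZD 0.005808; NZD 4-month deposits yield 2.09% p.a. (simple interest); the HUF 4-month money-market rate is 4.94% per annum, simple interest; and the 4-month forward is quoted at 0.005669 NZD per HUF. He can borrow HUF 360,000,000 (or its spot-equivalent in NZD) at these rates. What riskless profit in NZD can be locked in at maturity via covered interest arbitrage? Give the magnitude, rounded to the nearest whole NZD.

NZD 31,001

T = 4/12 years.
Route A — deposit HUF, sell forward: 360,000,000 × 1.016466667 × 0.005669 = NZD 2,074,445.83.
Route B — convert at spot, deposit NZD: 360,000,000 × 0.005808 × 1.006966667 = NZD 2,105,446.46.
The quoted forward undervalues HUF, so borrow HUF, convert to NZD at spot, deposit the NZD at 2.09%, and buy HUF forward at 0.005669 to cover the loan.
Arbitrage profit = |2,074,445.83 − 2,105,446.46| = NZD 31,001.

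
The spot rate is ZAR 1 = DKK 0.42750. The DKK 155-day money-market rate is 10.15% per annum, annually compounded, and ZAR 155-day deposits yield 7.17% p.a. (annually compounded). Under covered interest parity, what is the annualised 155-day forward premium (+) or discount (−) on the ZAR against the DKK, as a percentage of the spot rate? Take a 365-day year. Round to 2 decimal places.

T = 155/365 years.
No-arbitrage forward: 0.4275 × 1.0419072 / 1.0298425 = 0.43250820 DKK/ZAR.
Annualised premium = (F − S)/S × (1/T) = (0.43250820 − 0.4275)/0.4275 ÷ (155/365) = 2.76%.

+2.76%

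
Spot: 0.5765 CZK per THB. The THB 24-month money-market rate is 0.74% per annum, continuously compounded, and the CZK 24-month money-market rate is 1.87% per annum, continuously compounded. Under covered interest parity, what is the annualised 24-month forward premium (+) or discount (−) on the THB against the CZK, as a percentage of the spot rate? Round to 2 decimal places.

T = 2 years.
CIP forward (CZK per THB) = 0.5765 × 1.0381082/1.0149101 = 0.5896772.
(F − S)/S ÷ T = (0.5896772 − 0.5765)/0.5765/2 = 0.011429 → 1.14%.

+1.14%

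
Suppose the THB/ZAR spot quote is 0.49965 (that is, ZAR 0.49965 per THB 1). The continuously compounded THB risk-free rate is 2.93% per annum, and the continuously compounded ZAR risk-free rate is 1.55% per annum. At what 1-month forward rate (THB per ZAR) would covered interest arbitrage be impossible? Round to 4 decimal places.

2.0037

T = 1/12 years.
ZAR growth factor: e^(0.0155×1/12) = 1.0012925.
Growth of 1 THB over T: e^(0.0293×1/12) = 1.0024446.
Forward (ZAR per THB) = 0.49965 × 1.0012925 / 1.0024446 = 0.4990758.
Invert for THB per ZAR: 1 / 0.4990758 = 2.0037.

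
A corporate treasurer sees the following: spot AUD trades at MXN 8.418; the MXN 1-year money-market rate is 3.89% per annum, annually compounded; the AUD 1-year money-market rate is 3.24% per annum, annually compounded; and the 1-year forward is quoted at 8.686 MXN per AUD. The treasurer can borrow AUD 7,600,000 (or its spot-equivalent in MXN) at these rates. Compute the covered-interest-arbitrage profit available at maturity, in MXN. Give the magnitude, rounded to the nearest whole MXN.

T = 1 year.
Invest the AUD and cover forward: 7,600,000 × 1.032400 × 8.686 = MXN 68,152,440.64.
Convert at spot and invest in MXN: 7,600,000 × 8.418 × 1.038900 = MXN 66,465,497.52.
The quoted forward overvalues AUD, so borrow MXN, buy AUD at spot, deposit the AUD at 3.24%, and sell the proceeds forward at 8.686.
Arbitrage profit = |68,152,440.64 − 66,465,497.52| = MXN 1,686,943.

MXN 1,686,943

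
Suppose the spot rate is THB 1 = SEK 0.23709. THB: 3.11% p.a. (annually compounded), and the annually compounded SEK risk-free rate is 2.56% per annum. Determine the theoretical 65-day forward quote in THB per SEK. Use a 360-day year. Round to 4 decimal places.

T = 65/360 years.
SEK growth factor: (1 + 0.0256)^(65/360) = 1.0045745.
THB growth factor: (1 + 0.0311)^(65/360) = 1.005545.
So F = 0.23709 × 1.0045745 / 1.005545 = 0.2368612 (SEK/THB).
Invert for THB per SEK: 1 / 0.2368612 = 4.2219.

4.2219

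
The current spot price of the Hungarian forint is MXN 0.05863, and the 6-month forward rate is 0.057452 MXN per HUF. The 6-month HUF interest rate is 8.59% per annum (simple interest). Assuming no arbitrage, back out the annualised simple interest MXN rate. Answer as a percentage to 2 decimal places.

T = 6/12 years.
CIP gives F = S · g_MXN/g_HUF, so g_MXN/g_HUF = 0.057452/0.05863 = 0.9799079.
The HUF side grows by 1 + 0.0859×6/12 = 1.042950.
So the MXN growth factor = 1.0219949.
r = (1.0219949 − 1)/(6/12) = 0.043990 → 4.40%.

4.40%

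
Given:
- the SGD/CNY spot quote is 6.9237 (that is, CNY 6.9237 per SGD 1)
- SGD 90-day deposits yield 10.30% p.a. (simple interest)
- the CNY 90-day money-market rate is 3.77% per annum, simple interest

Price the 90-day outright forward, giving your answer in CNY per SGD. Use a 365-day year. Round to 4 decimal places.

T = 90/365 years.
CNY growth factor: 1 + 0.0377×90/365 = 1.0092959.
Growth of 1 SGD over T: 1 + 0.1030×90/365 = 1.0253973.
Forward (CNY per SGD) = 6.9237 × 1.0092959 / 1.0253973 = 6.814980.

6.8150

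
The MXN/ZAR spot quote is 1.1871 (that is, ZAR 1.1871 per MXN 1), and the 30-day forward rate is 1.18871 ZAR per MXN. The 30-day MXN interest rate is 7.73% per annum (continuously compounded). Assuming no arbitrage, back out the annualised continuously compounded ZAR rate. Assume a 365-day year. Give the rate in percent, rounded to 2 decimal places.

9.38%

T = 30/365 years.
CIP gives F = S · g_ZAR/g_MXN, so g_ZAR/g_MXN = 1.18871/1.1871 = 1.0013562.
The MXN side grows by e^(0.0773×30/365) = 1.0063737.
Hence g_ZAR = 1.0077385.
r = ln(1.0077385)/(30/365) = 0.093789 → 9.38%.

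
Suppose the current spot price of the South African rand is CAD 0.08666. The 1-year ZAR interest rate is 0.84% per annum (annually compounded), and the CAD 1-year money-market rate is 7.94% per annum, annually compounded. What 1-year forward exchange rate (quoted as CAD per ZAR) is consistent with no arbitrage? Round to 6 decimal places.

T = 1 year.
CAD growth factor: (1 + 0.0794)^1 = 1.079400.
ZAR growth factor: (1 + 0.0084)^1 = 1.008400.
Forward (CAD per ZAR) = 0.08666 × 1.079400 / 1.008400 = 0.09276161.

0.092762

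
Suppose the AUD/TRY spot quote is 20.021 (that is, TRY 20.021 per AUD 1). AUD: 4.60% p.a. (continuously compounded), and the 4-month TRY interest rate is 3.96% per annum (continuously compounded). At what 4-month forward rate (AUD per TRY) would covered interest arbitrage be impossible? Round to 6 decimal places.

0.050054

T = 4/12 years.
TRY accumulates by e^(0.0396×4/12) = 1.0132875.
AUD growth factor: e^(0.0460×4/12) = 1.0154515.
CIP: F = S · (grow TRY)/(grow AUD) = 20.021 × 1.0132875/1.0154515 = 19.97833 TRY per AUD.
Quoted the other way: 1/19.97833 = 0.050054 AUD per TRY.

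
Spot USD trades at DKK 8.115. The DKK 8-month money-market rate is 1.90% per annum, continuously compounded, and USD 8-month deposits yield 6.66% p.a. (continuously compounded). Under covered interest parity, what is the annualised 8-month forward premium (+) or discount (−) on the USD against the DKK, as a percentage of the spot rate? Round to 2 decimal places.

-4.69%

T = 8/12 years.
No-arbitrage forward: 8.115 × 1.0127472 / 1.0454004 = 7.861527 DKK/USD.
Annualised premium = (F − S)/S × (1/T) = (7.861527 − 8.115)/8.115 ÷ (8/12) = -4.69%.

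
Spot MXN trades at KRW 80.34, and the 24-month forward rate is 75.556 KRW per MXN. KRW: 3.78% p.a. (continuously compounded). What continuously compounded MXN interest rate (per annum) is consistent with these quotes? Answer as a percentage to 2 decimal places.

6.85%

T = 2 years.
CIP gives F = S · g_KRW/g_MXN, so g_KRW/g_MXN = 75.556/80.34 = 0.9404531.
The KRW side grows by e^(0.0378×2) = 1.0785311.
So the MXN growth factor = 1.1468207.
r = ln(1.1468207)/2 = 0.068497 → 6.85%.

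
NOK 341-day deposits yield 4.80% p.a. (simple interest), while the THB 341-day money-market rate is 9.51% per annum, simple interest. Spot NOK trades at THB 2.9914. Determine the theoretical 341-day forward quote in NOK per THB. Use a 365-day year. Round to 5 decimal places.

0.32078

T = 341/365 years.
THB accumulates by 1 + 0.0951×341/365 = 1.0888468.
Growth of 1 NOK over T: 1 + 0.0480×341/365 = 1.0448438.
So F = 2.9914 × 1.0888468 / 1.0448438 = 3.117381 (THB/NOK).
Quoted the other way: 1/3.117381 = 0.32078 NOK per THB.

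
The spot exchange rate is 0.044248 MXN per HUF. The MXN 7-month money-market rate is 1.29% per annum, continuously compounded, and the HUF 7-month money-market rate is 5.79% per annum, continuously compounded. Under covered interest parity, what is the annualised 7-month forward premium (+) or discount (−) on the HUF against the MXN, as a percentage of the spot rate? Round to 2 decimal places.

-4.44%

T = 7/12 years.
CIP forward (MXN per HUF) = 0.044248 × 1.0075534/1.0343519 = 0.043101601.
Annualised premium = (F − S)/S × (1/T) = (0.043101601 − 0.044248)/0.044248 ÷ (7/12) = -4.44%.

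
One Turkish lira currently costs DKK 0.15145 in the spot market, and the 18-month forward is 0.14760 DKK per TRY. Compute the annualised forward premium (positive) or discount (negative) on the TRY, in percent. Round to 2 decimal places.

T = 18/12 years.
(F − S)/S = (0.14760 − 0.15145)/0.15145 = -0.0254209.
×(1/T) gives -1.69% p.a.

-1.69%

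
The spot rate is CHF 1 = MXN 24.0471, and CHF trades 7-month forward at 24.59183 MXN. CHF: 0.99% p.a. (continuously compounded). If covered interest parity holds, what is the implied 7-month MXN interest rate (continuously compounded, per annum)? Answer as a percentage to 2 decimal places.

T = 7/12 years.
F/S = 24.59183/24.0471 = 1.0226526 = (growth of MXN) / (growth of CHF).
The CHF side grows by e^(0.0099×7/12) = 1.0057917.
Hence g_MXN = 1.0285755.
r = ln(1.0285755)/(7/12) = 0.048300 → 4.83%.

4.83%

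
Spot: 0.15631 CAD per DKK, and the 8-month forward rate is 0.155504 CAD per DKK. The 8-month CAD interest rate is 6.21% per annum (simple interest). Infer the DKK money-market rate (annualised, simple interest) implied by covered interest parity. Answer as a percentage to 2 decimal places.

T = 8/12 years.
CIP gives F = S · g_CAD/g_DKK, so g_CAD/g_DKK = 0.155504/0.15631 = 0.9948436.
CAD growth factor: 1 + 0.0621×8/12 = 1.041400.
That pins the DKK growth at 1.0467977.
r = (1.0467977 − 1)/(8/12) = 0.070197 → 7.02%.

7.02%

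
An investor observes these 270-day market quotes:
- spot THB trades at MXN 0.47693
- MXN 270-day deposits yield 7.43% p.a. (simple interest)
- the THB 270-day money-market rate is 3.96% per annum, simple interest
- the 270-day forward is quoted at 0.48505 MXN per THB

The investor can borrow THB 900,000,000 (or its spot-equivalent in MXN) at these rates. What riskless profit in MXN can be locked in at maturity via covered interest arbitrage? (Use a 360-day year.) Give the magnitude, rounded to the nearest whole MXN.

MXN 3,645,845

T = 270/360 years.
Invest the THB and cover forward: 900,000,000 × 1.029700 × 0.48505 = MXN 449,510,386.50.
Convert at spot and invest in MXN: 900,000,000 × 0.47693 × 1.055725 = MXN 453,156,231.83.
The quoted forward undervalues THB, so borrow THB, convert to MXN at spot, deposit the MXN at 7.43%, and buy THB forward at 0.48505 to cover the loan.
Arbitrage profit = |449,510,386.50 − 453,156,231.83| = MXN 3,645,845.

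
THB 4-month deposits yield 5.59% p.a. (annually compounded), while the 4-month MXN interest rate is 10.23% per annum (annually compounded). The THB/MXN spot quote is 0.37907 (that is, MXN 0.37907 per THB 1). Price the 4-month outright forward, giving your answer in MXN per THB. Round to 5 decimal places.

0.38454

T = 4/12 years.
MXN growth factor: (1 + 0.1023)^(4/12) = 1.0329991.
THB growth factor: (1 + 0.0559)^(4/12) = 1.0182965.
CIP: F = S · (grow MXN)/(grow THB) = 0.37907 × 1.0329991/1.0182965 = 0.3845432 MXN per THB.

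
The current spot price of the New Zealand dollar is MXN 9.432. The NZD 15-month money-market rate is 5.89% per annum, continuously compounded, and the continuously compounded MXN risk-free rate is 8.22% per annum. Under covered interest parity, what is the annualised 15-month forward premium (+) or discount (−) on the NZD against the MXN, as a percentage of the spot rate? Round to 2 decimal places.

T = 15/12 years.
CIP forward (MXN per NZD) = 9.432 × 1.1082143/1.0764031 = 9.710746.
Annualised premium = (F − S)/S × (1/T) = (9.710746 − 9.432)/9.432 ÷ (15/12) = 2.36%.

+2.36%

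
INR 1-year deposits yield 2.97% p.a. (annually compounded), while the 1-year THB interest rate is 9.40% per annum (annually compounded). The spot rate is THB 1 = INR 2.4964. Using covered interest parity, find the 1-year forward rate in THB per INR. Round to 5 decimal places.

0.42559

T = 1 year.
INR accumulates by (1 + 0.0297)^1 = 1.029700.
THB accumulates by (1 + 0.0940)^1 = 1.094000.
So F = 2.4964 × 1.029700 / 1.094000 = 2.349674 (INR/THB).
Quoted the other way: 1/2.349674 = 0.42559 THB per INR.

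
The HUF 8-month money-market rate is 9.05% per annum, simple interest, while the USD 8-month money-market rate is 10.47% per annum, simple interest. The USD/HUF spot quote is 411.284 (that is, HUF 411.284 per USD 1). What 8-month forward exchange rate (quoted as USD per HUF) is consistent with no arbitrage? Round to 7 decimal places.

T = 8/12 years.
HUF growth factor: 1 + 0.0905×8/12 = 1.0603333.
USD growth factor: 1 + 0.1047×8/12 = 1.069800.
CIP: F = S · (grow HUF)/(grow USD) = 411.284 × 1.0603333/1.069800 = 407.6445 HUF per USD.
Invert for USD per HUF: 1 / 407.6445 = 0.0024531.

0.0024531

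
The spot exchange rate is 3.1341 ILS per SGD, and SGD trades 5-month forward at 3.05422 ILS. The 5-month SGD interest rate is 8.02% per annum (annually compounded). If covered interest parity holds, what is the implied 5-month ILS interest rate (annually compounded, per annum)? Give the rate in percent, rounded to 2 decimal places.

1.53%

T = 5/12 years.
By CIP, F/S equals the ILS-to-SGD growth ratio: 3.05422/3.1341 = 0.9745126.
The SGD side grows by (1 + 0.0802)^(5/12) = 1.0326665.
So the ILS growth factor = 1.0063465.
Annualise: 1.0063465^(12/5) − 1 = 0.015299 = 1.53%.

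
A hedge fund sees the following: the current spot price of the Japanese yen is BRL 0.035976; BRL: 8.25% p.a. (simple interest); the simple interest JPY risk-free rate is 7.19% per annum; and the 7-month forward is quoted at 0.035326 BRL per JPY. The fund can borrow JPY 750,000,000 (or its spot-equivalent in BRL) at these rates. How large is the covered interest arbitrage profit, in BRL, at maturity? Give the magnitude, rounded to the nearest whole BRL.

BRL 674,785

T = 7/12 years.
Invest the JPY and cover forward: 750,000,000 × 1.0419416667 × 0.035326 = BRL 27,605,723.49.
Convert at spot and invest in BRL: 750,000,000 × 0.035976 × 1.048125 = BRL 28,280,508.75.
The quoted forward undervalues JPY, so borrow JPY, convert to BRL at spot, deposit the BRL at 8.25%, and buy JPY forward at 0.035326 to cover the loan.
Profit = 28,280,508.75 − 27,605,723.49 = BRL 674,785.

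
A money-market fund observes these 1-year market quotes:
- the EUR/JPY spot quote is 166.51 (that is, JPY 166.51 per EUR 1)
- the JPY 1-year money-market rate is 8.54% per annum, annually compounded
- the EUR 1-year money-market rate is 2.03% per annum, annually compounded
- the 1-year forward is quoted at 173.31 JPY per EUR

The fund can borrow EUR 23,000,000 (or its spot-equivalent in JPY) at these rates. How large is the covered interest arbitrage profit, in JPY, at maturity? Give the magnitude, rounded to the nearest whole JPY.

JPY 89,740,503

T = 1 year.
Invest the EUR and cover forward: 23,000,000 × 1.020300 × 173.31 = JPY 4,067,048,439.00.
Convert at spot and invest in JPY: 23,000,000 × 166.51 × 1.085400 = JPY 4,156,788,942.00.
The quoted forward undervalues EUR, so borrow EUR, convert to JPY at spot, deposit the JPY at 8.54%, and buy EUR forward at 173.31 to cover the loan.
Profit = 4,156,788,942.00 − 4,067,048,439.00 = JPY 89,740,503.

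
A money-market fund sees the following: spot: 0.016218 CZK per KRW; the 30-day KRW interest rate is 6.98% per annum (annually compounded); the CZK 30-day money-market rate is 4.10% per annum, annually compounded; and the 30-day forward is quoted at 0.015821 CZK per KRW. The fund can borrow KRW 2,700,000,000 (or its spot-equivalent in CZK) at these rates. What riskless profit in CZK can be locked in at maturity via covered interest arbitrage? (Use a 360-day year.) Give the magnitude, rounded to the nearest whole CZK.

T = 30/360 years.
Route A — deposit KRW, sell forward: 2,700,000,000 × 1.0056384797 × 0.015821 = CZK 42,957,557.25.
Route B — convert at spot, deposit CZK: 2,700,000,000 × 0.016218 × 1.0033540949 = CZK 43,935,471.12.
The quoted forward undervalues KRW, so borrow KRW, convert to CZK at spot, deposit the CZK at 4.10%, and buy KRW forward at 0.015821 to cover the loan.
Profit = 43,935,471.12 − 42,957,557.25 = CZK 977,914.

CZK 977,914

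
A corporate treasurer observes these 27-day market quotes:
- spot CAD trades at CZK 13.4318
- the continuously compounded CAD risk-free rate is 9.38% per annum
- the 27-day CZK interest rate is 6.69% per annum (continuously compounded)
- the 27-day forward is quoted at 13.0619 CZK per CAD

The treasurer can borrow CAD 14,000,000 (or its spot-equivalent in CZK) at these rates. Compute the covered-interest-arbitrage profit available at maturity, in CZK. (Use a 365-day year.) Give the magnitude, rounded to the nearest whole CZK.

T = 27/365 years.
Keep in CAD, deliver into the forward: 14,000,000·1.0069627582·13.0619 = CZK 184,139,855.92.
Swap to CZK now, deposit: 14,000,000·13.4318·1.0049610325 = CZK 188,978,098.35.
The quoted forward undervalues CAD, so borrow CAD, convert to CZK at spot, deposit the CZK at 6.69%, and buy CAD forward at 13.0619 to cover the loan.
Profit = 188,978,098.35 − 184,139,855.92 = CZK 4,838,242.

CZK 4,838,242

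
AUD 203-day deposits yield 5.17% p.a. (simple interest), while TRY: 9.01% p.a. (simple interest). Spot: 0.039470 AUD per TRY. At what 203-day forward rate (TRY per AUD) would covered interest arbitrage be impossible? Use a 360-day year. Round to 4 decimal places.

T = 203/360 years.
Growth of 1 AUD over T: 1 + 0.0517×203/360 = 1.02915306.
TRY growth factor: 1 + 0.0901×203/360 = 1.05080639.
CIP: F = S · (grow AUD)/(grow TRY) = 0.03947 × 1.02915306/1.05080639 = 0.038656666 AUD per TRY.
Quoted the other way: 1/0.038656666 = 25.8688 TRY per AUD.

25.8688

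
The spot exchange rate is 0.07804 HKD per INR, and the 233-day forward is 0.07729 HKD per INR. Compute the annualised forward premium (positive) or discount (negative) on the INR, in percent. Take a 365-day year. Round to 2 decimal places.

-1.51%

T = 233/365 years.
Period premium: (0.07729 − 0.07804)/0.07804 = -0.0096105.
Annualise by dividing by T: -0.0096105 / (233/365) = -0.015055 → -1.51%.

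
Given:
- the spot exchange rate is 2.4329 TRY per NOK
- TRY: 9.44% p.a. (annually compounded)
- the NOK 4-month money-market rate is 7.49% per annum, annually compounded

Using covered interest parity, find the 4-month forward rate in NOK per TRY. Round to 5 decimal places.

0.40858

T = 4/12 years.
Growth of 1 TRY over T: (1 + 0.0944)^(4/12) = 1.0305254.
Growth of 1 NOK over T: (1 + 0.0749)^(4/12) = 1.024368.
Forward (TRY per NOK) = 2.4329 × 1.0305254 / 1.024368 = 2.447524.
Invert for NOK per TRY: 1 / 2.447524 = 0.40858.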